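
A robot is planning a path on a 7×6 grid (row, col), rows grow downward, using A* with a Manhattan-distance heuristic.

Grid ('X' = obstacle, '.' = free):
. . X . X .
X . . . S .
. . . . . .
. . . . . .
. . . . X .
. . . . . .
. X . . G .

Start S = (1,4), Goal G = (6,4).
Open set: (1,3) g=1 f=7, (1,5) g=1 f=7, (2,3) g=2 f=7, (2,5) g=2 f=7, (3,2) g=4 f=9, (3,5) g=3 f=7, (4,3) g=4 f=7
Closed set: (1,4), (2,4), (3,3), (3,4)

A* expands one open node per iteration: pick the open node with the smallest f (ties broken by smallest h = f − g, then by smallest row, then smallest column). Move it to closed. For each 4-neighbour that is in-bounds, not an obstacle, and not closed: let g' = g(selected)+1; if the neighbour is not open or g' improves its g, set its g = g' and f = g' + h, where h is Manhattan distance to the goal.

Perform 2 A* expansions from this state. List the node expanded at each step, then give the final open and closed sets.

step 1: expand (4,3) (f=7, h=3) → closed; open now [(1,3) g=1 f=7, (1,5) g=1 f=7, (2,3) g=2 f=7, (2,5) g=2 f=7, (3,2) g=4 f=9, (3,5) g=3 f=7, (4,2) g=5 f=9, (5,3) g=5 f=7]
step 2: expand (5,3) (f=7, h=2) → closed; open now [(1,3) g=1 f=7, (1,5) g=1 f=7, (2,3) g=2 f=7, (2,5) g=2 f=7, (3,2) g=4 f=9, (3,5) g=3 f=7, (4,2) g=5 f=9, (5,2) g=6 f=9, (5,4) g=6 f=7, (6,3) g=6 f=7]

order=[(4,3) → (5,3)]; open=[(1,3) g=1 f=7, (1,5) g=1 f=7, (2,3) g=2 f=7, (2,5) g=2 f=7, (3,2) g=4 f=9, (3,5) g=3 f=7, (4,2) g=5 f=9, (5,2) g=6 f=9, (5,4) g=6 f=7, (6,3) g=6 f=7]; closed=[(1,4), (2,4), (3,3), (3,4), (4,3), (5,3)]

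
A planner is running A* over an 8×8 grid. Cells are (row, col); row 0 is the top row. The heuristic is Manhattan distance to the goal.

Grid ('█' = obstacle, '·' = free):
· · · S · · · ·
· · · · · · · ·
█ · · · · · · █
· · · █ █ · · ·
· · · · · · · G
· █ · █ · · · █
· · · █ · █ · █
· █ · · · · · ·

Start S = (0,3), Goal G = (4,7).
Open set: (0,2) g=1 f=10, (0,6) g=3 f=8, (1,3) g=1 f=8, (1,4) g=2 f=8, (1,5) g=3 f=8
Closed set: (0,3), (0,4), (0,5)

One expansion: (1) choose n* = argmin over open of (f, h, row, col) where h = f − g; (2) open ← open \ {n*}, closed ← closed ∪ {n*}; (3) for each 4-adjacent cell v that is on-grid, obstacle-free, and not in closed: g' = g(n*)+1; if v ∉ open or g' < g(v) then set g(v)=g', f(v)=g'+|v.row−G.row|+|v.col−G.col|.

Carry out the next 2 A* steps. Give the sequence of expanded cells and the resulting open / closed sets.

step 1: expand (0,6) (f=8, h=5) → closed; open now [(0,2) g=1 f=10, (0,7) g=4 f=8, (1,3) g=1 f=8, (1,4) g=2 f=8, (1,5) g=3 f=8, (1,6) g=4 f=8]
step 2: expand (0,7) (f=8, h=4) → closed; open now [(0,2) g=1 f=10, (1,3) g=1 f=8, (1,4) g=2 f=8, (1,5) g=3 f=8, (1,6) g=4 f=8, (1,7) g=5 f=8]

order=[(0,6) → (0,7)]; open=[(0,2) g=1 f=10, (1,3) g=1 f=8, (1,4) g=2 f=8, (1,5) g=3 f=8, (1,6) g=4 f=8, (1,7) g=5 f=8]; closed=[(0,3), (0,4), (0,5), (0,6), (0,7)]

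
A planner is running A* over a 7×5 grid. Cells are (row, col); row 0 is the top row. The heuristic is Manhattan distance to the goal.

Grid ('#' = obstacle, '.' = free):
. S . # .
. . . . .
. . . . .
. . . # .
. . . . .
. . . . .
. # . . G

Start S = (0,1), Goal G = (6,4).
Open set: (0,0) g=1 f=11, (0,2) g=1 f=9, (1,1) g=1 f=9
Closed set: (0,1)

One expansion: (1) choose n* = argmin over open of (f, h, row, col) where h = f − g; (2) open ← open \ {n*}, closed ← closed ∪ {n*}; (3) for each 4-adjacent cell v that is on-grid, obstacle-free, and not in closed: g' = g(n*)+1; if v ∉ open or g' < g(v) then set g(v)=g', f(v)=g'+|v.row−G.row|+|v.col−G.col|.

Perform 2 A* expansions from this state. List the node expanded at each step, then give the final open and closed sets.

step 1: expand (0,2) (f=9, h=8) → closed; open now [(0,0) g=1 f=11, (1,1) g=1 f=9, (1,2) g=2 f=9]
step 2: expand (1,2) (f=9, h=7) → closed; open now [(0,0) g=1 f=11, (1,1) g=1 f=9, (1,3) g=3 f=9, (2,2) g=3 f=9]

order=[(0,2) → (1,2)]; open=[(0,0) g=1 f=11, (1,1) g=1 f=9, (1,3) g=3 f=9, (2,2) g=3 f=9]; closed=[(0,1), (0,2), (1,2)]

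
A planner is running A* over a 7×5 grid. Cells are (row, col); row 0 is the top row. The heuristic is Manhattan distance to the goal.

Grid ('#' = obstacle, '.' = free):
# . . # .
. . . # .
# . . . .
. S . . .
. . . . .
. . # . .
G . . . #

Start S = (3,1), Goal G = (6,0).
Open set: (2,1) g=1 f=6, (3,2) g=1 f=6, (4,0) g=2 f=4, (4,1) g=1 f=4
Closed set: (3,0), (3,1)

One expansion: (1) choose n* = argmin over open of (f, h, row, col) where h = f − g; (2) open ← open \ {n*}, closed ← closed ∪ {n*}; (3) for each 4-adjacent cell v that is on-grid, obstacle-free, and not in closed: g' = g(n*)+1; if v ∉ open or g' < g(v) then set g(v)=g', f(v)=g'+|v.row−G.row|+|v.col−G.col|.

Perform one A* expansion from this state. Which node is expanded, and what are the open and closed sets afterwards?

step 1: expand (4,0) (f=4, h=2) → closed; open now [(2,1) g=1 f=6, (3,2) g=1 f=6, (4,1) g=1 f=4, (5,0) g=3 f=4]

expanded=(4,0); open=[(2,1) g=1 f=6, (3,2) g=1 f=6, (4,1) g=1 f=4, (5,0) g=3 f=4]; closed=[(3,0), (3,1), (4,0)]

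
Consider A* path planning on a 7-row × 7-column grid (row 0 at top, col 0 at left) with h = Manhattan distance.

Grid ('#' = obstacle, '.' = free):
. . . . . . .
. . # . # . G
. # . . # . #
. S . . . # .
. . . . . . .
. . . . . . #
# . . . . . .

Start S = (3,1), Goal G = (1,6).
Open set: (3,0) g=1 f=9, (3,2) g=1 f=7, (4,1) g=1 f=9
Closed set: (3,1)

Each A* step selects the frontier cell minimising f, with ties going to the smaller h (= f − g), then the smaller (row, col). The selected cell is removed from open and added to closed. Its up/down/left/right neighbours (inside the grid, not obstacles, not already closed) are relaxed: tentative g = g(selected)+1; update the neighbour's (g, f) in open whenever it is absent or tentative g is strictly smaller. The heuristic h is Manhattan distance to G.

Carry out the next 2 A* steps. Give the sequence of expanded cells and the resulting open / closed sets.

order=[(3,2) → (2,2)]; open=[(2,3) g=3 f=7, (3,0) g=1 f=9, (3,3) g=2 f=7, (4,1) g=1 f=9, (4,2) g=2 f=9]; closed=[(2,2), (3,1), (3,2)]

step 1: expand (3,2) (f=7, h=6) → closed; open now [(2,2) g=2 f=7, (3,0) g=1 f=9, (3,3) g=2 f=7, (4,1) g=1 f=9, (4,2) g=2 f=9]
step 2: expand (2,2) (f=7, h=5) → closed; open now [(2,3) g=3 f=7, (3,0) g=1 f=9, (3,3) g=2 f=7, (4,1) g=1 f=9, (4,2) g=2 f=9]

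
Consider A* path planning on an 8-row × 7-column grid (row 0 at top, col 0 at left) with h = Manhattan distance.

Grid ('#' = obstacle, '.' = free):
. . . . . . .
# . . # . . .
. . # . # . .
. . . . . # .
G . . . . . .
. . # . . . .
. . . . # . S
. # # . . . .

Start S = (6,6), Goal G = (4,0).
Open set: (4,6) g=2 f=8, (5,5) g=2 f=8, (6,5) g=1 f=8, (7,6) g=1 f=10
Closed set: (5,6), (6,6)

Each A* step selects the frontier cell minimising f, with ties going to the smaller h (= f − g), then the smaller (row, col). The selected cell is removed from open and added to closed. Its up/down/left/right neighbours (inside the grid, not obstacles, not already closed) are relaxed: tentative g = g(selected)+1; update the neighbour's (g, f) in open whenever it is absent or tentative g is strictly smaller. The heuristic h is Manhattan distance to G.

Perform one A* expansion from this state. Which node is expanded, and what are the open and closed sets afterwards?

expanded=(4,6); open=[(3,6) g=3 f=10, (4,5) g=3 f=8, (5,5) g=2 f=8, (6,5) g=1 f=8, (7,6) g=1 f=10]; closed=[(4,6), (5,6), (6,6)]

step 1: expand (4,6) (f=8, h=6) → closed; open now [(3,6) g=3 f=10, (4,5) g=3 f=8, (5,5) g=2 f=8, (6,5) g=1 f=8, (7,6) g=1 f=10]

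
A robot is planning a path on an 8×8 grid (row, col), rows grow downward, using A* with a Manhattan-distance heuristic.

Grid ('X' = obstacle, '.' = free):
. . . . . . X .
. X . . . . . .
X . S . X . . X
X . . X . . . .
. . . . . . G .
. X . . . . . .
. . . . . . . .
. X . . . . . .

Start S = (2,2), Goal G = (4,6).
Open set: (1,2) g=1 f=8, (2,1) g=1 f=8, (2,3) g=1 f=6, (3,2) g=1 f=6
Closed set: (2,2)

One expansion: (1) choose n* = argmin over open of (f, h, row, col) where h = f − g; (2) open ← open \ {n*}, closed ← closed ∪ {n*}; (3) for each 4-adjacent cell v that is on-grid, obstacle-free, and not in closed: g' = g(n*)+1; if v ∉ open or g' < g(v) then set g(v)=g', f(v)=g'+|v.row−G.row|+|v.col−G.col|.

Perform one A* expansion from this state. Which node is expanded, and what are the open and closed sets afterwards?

expanded=(2,3); open=[(1,2) g=1 f=8, (1,3) g=2 f=8, (2,1) g=1 f=8, (3,2) g=1 f=6]; closed=[(2,2), (2,3)]

step 1: expand (2,3) (f=6, h=5) → closed; open now [(1,2) g=1 f=8, (1,3) g=2 f=8, (2,1) g=1 f=8, (3,2) g=1 f=6]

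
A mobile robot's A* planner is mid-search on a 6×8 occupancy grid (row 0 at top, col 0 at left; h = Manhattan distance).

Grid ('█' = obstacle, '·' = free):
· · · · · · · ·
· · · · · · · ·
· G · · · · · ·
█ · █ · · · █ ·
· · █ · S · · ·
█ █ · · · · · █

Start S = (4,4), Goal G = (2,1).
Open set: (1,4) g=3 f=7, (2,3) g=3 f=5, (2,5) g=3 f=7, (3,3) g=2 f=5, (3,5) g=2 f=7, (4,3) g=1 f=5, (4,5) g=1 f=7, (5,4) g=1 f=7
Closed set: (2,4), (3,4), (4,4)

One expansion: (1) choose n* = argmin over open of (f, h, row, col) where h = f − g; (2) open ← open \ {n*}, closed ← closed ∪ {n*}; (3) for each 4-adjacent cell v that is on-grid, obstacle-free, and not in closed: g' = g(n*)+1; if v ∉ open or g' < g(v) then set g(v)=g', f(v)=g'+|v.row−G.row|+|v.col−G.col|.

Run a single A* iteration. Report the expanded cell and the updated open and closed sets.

step 1: expand (2,3) (f=5, h=2) → closed; open now [(1,3) g=4 f=7, (1,4) g=3 f=7, (2,2) g=4 f=5, (2,5) g=3 f=7, (3,3) g=2 f=5, (3,5) g=2 f=7, (4,3) g=1 f=5, (4,5) g=1 f=7, (5,4) g=1 f=7]

expanded=(2,3); open=[(1,3) g=4 f=7, (1,4) g=3 f=7, (2,2) g=4 f=5, (2,5) g=3 f=7, (3,3) g=2 f=5, (3,5) g=2 f=7, (4,3) g=1 f=5, (4,5) g=1 f=7, (5,4) g=1 f=7]; closed=[(2,3), (2,4), (3,4), (4,4)]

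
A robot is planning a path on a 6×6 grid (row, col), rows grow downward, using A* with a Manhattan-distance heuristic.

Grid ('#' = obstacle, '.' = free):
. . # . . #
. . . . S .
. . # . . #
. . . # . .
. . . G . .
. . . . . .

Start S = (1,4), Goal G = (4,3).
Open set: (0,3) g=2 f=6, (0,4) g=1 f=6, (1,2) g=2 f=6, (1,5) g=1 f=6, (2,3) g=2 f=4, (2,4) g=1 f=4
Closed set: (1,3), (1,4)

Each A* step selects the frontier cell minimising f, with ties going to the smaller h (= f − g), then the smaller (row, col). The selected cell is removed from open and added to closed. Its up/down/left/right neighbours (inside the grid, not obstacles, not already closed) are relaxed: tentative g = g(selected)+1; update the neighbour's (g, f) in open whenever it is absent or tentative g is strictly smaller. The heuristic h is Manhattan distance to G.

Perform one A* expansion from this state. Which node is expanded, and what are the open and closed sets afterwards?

step 1: expand (2,3) (f=4, h=2) → closed; open now [(0,3) g=2 f=6, (0,4) g=1 f=6, (1,2) g=2 f=6, (1,5) g=1 f=6, (2,4) g=1 f=4]

expanded=(2,3); open=[(0,3) g=2 f=6, (0,4) g=1 f=6, (1,2) g=2 f=6, (1,5) g=1 f=6, (2,4) g=1 f=4]; closed=[(1,3), (1,4), (2,3)]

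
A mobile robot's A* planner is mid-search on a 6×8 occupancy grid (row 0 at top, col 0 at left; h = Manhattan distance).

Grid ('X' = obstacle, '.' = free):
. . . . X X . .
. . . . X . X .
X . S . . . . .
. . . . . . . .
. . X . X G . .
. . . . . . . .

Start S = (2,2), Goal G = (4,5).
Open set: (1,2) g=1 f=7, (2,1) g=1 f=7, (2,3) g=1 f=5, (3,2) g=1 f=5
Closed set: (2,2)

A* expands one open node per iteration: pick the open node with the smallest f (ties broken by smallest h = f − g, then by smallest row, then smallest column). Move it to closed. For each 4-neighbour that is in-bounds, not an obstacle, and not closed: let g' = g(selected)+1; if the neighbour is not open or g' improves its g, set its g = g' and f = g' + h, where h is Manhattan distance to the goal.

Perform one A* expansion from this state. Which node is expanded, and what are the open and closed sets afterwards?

expanded=(2,3); open=[(1,2) g=1 f=7, (1,3) g=2 f=7, (2,1) g=1 f=7, (2,4) g=2 f=5, (3,2) g=1 f=5, (3,3) g=2 f=5]; closed=[(2,2), (2,3)]

step 1: expand (2,3) (f=5, h=4) → closed; open now [(1,2) g=1 f=7, (1,3) g=2 f=7, (2,1) g=1 f=7, (2,4) g=2 f=5, (3,2) g=1 f=5, (3,3) g=2 f=5]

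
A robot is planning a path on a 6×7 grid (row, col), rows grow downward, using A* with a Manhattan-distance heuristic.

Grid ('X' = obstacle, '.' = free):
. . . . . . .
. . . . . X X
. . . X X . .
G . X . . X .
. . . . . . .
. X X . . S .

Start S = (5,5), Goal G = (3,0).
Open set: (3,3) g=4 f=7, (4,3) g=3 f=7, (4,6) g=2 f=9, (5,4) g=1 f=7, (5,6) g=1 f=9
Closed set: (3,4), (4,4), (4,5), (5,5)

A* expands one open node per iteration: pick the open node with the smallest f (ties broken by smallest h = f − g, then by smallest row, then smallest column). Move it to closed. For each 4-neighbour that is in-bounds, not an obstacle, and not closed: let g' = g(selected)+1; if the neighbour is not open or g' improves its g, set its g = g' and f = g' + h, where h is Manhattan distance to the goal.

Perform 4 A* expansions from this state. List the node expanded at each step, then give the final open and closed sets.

step 1: expand (3,3) (f=7, h=3) → closed; open now [(4,3) g=3 f=7, (4,6) g=2 f=9, (5,4) g=1 f=7, (5,6) g=1 f=9]
step 2: expand (4,3) (f=7, h=4) → closed; open now [(4,2) g=4 f=7, (4,6) g=2 f=9, (5,3) g=4 f=9, (5,4) g=1 f=7, (5,6) g=1 f=9]
step 3: expand (4,2) (f=7, h=3) → closed; open now [(4,1) g=5 f=7, (4,6) g=2 f=9, (5,3) g=4 f=9, (5,4) g=1 f=7, (5,6) g=1 f=9]
step 4: expand (4,1) (f=7, h=2) → closed; open now [(3,1) g=6 f=7, (4,0) g=6 f=7, (4,6) g=2 f=9, (5,3) g=4 f=9, (5,4) g=1 f=7, (5,6) g=1 f=9]

order=[(3,3) → (4,3) → (4,2) → (4,1)]; open=[(3,1) g=6 f=7, (4,0) g=6 f=7, (4,6) g=2 f=9, (5,3) g=4 f=9, (5,4) g=1 f=7, (5,6) g=1 f=9]; closed=[(3,3), (3,4), (4,1), (4,2), (4,3), (4,4), (4,5), (5,5)]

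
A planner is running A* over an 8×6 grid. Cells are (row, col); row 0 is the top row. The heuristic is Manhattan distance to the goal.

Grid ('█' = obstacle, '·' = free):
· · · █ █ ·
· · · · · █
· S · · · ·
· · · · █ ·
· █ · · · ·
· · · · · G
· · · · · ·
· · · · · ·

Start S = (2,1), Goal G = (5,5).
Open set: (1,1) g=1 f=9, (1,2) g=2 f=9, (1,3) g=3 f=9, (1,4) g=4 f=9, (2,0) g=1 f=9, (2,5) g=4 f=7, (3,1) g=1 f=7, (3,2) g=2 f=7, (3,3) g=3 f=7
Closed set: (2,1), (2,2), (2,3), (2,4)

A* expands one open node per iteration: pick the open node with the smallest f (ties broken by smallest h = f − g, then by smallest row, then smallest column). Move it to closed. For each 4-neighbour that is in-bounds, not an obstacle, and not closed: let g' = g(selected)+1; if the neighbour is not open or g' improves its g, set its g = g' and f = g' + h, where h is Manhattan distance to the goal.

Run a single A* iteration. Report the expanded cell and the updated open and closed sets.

step 1: expand (2,5) (f=7, h=3) → closed; open now [(1,1) g=1 f=9, (1,2) g=2 f=9, (1,3) g=3 f=9, (1,4) g=4 f=9, (2,0) g=1 f=9, (3,1) g=1 f=7, (3,2) g=2 f=7, (3,3) g=3 f=7, (3,5) g=5 f=7]

expanded=(2,5); open=[(1,1) g=1 f=9, (1,2) g=2 f=9, (1,3) g=3 f=9, (1,4) g=4 f=9, (2,0) g=1 f=9, (3,1) g=1 f=7, (3,2) g=2 f=7, (3,3) g=3 f=7, (3,5) g=5 f=7]; closed=[(2,1), (2,2), (2,3), (2,4), (2,5)]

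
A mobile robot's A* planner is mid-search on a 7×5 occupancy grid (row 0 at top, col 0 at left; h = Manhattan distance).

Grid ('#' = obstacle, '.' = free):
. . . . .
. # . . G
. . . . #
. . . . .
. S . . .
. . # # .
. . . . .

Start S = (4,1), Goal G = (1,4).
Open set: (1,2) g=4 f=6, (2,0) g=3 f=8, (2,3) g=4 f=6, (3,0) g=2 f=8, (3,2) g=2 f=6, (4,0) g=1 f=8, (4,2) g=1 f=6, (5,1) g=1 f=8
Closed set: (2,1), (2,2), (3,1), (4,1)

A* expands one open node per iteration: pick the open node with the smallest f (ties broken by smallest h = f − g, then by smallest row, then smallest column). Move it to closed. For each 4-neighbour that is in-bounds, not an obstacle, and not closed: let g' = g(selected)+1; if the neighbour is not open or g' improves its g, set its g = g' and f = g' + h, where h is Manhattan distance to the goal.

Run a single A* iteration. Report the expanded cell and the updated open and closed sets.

step 1: expand (1,2) (f=6, h=2) → closed; open now [(0,2) g=5 f=8, (1,3) g=5 f=6, (2,0) g=3 f=8, (2,3) g=4 f=6, (3,0) g=2 f=8, (3,2) g=2 f=6, (4,0) g=1 f=8, (4,2) g=1 f=6, (5,1) g=1 f=8]

expanded=(1,2); open=[(0,2) g=5 f=8, (1,3) g=5 f=6, (2,0) g=3 f=8, (2,3) g=4 f=6, (3,0) g=2 f=8, (3,2) g=2 f=6, (4,0) g=1 f=8, (4,2) g=1 f=6, (5,1) g=1 f=8]; closed=[(1,2), (2,1), (2,2), (3,1), (4,1)]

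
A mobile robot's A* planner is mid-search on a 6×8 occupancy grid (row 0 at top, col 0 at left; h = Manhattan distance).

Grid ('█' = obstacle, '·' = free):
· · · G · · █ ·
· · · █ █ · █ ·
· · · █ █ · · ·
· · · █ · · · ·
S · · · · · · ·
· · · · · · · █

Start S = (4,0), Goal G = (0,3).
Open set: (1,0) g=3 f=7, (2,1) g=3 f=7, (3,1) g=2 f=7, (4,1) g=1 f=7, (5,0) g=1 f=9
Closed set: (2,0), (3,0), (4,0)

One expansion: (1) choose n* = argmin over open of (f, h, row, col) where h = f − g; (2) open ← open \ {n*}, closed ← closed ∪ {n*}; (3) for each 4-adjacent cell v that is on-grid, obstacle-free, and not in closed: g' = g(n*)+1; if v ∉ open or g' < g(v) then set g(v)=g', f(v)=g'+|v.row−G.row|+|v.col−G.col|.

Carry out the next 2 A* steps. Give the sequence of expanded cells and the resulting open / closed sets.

step 1: expand (1,0) (f=7, h=4) → closed; open now [(0,0) g=4 f=7, (1,1) g=4 f=7, (2,1) g=3 f=7, (3,1) g=2 f=7, (4,1) g=1 f=7, (5,0) g=1 f=9]
step 2: expand (0,0) (f=7, h=3) → closed; open now [(0,1) g=5 f=7, (1,1) g=4 f=7, (2,1) g=3 f=7, (3,1) g=2 f=7, (4,1) g=1 f=7, (5,0) g=1 f=9]

order=[(1,0) → (0,0)]; open=[(0,1) g=5 f=7, (1,1) g=4 f=7, (2,1) g=3 f=7, (3,1) g=2 f=7, (4,1) g=1 f=7, (5,0) g=1 f=9]; closed=[(0,0), (1,0), (2,0), (3,0), (4,0)]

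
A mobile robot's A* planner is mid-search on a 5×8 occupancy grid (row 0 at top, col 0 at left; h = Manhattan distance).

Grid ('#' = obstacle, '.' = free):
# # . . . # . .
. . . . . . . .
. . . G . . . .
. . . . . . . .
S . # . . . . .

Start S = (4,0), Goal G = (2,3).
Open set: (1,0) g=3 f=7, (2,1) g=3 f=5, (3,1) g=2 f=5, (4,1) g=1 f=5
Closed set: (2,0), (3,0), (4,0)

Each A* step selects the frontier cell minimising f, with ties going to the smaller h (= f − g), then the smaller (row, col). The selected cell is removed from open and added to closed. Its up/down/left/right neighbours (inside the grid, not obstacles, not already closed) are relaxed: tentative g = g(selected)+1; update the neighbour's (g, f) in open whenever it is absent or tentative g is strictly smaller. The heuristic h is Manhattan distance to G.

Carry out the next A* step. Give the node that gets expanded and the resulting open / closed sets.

step 1: expand (2,1) (f=5, h=2) → closed; open now [(1,0) g=3 f=7, (1,1) g=4 f=7, (2,2) g=4 f=5, (3,1) g=2 f=5, (4,1) g=1 f=5]

expanded=(2,1); open=[(1,0) g=3 f=7, (1,1) g=4 f=7, (2,2) g=4 f=5, (3,1) g=2 f=5, (4,1) g=1 f=5]; closed=[(2,0), (2,1), (3,0), (4,0)]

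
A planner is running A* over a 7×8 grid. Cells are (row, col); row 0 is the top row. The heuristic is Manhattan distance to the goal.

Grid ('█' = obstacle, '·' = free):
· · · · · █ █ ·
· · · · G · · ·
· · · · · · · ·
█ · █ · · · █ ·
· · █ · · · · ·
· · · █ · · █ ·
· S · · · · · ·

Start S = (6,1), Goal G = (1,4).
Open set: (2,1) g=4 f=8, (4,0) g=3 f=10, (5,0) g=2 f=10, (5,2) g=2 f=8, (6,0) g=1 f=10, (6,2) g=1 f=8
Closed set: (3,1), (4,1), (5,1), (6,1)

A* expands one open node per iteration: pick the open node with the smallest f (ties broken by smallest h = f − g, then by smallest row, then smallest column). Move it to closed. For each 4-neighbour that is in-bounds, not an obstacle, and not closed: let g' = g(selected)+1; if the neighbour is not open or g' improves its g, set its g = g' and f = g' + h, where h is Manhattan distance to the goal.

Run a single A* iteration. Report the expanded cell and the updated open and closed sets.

step 1: expand (2,1) (f=8, h=4) → closed; open now [(1,1) g=5 f=8, (2,0) g=5 f=10, (2,2) g=5 f=8, (4,0) g=3 f=10, (5,0) g=2 f=10, (5,2) g=2 f=8, (6,0) g=1 f=10, (6,2) g=1 f=8]

expanded=(2,1); open=[(1,1) g=5 f=8, (2,0) g=5 f=10, (2,2) g=5 f=8, (4,0) g=3 f=10, (5,0) g=2 f=10, (5,2) g=2 f=8, (6,0) g=1 f=10, (6,2) g=1 f=8]; closed=[(2,1), (3,1), (4,1), (5,1), (6,1)]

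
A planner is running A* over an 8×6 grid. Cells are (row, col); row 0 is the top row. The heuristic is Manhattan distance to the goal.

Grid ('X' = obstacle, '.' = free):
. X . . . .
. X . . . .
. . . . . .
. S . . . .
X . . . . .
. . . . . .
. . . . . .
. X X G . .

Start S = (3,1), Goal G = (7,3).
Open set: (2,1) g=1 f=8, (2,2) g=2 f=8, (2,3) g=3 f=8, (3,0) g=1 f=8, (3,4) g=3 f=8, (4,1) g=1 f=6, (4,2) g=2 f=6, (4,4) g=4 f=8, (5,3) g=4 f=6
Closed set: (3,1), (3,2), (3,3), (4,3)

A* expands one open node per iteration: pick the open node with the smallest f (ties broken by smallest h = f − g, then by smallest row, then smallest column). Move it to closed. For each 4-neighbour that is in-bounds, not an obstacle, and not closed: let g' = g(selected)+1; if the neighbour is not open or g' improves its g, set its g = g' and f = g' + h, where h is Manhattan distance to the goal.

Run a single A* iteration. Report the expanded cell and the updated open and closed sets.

step 1: expand (5,3) (f=6, h=2) → closed; open now [(2,1) g=1 f=8, (2,2) g=2 f=8, (2,3) g=3 f=8, (3,0) g=1 f=8, (3,4) g=3 f=8, (4,1) g=1 f=6, (4,2) g=2 f=6, (4,4) g=4 f=8, (5,2) g=5 f=8, (5,4) g=5 f=8, (6,3) g=5 f=6]

expanded=(5,3); open=[(2,1) g=1 f=8, (2,2) g=2 f=8, (2,3) g=3 f=8, (3,0) g=1 f=8, (3,4) g=3 f=8, (4,1) g=1 f=6, (4,2) g=2 f=6, (4,4) g=4 f=8, (5,2) g=5 f=8, (5,4) g=5 f=8, (6,3) g=5 f=6]; closed=[(3,1), (3,2), (3,3), (4,3), (5,3)]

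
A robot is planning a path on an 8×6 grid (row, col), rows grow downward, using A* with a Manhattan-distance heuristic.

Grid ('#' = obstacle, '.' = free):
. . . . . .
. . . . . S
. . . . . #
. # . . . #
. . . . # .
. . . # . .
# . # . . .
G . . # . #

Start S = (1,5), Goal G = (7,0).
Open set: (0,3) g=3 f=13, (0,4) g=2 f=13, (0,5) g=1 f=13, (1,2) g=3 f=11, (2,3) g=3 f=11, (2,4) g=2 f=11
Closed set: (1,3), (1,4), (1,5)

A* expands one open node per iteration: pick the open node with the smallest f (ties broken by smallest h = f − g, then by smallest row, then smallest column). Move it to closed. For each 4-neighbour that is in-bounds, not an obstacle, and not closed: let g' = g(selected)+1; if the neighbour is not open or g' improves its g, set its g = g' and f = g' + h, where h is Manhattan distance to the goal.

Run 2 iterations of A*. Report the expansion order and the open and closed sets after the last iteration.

step 1: expand (1,2) (f=11, h=8) → closed; open now [(0,2) g=4 f=13, (0,3) g=3 f=13, (0,4) g=2 f=13, (0,5) g=1 f=13, (1,1) g=4 f=11, (2,2) g=4 f=11, (2,3) g=3 f=11, (2,4) g=2 f=11]
step 2: expand (1,1) (f=11, h=7) → closed; open now [(0,1) g=5 f=13, (0,2) g=4 f=13, (0,3) g=3 f=13, (0,4) g=2 f=13, (0,5) g=1 f=13, (1,0) g=5 f=11, (2,1) g=5 f=11, (2,2) g=4 f=11, (2,3) g=3 f=11, (2,4) g=2 f=11]

order=[(1,2) → (1,1)]; open=[(0,1) g=5 f=13, (0,2) g=4 f=13, (0,3) g=3 f=13, (0,4) g=2 f=13, (0,5) g=1 f=13, (1,0) g=5 f=11, (2,1) g=5 f=11, (2,2) g=4 f=11, (2,3) g=3 f=11, (2,4) g=2 f=11]; closed=[(1,1), (1,2), (1,3), (1,4), (1,5)]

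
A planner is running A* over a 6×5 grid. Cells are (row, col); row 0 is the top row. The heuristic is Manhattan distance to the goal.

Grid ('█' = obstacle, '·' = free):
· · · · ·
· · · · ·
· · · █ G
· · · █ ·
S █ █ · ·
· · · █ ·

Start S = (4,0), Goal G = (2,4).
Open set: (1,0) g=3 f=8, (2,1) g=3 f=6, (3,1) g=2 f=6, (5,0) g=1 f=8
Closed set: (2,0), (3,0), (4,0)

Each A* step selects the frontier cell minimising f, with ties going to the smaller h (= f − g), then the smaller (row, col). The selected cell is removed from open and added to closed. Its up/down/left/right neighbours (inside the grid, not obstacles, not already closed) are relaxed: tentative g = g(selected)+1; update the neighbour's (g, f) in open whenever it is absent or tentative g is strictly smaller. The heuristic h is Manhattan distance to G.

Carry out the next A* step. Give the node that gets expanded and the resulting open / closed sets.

expanded=(2,1); open=[(1,0) g=3 f=8, (1,1) g=4 f=8, (2,2) g=4 f=6, (3,1) g=2 f=6, (5,0) g=1 f=8]; closed=[(2,0), (2,1), (3,0), (4,0)]

step 1: expand (2,1) (f=6, h=3) → closed; open now [(1,0) g=3 f=8, (1,1) g=4 f=8, (2,2) g=4 f=6, (3,1) g=2 f=6, (5,0) g=1 f=8]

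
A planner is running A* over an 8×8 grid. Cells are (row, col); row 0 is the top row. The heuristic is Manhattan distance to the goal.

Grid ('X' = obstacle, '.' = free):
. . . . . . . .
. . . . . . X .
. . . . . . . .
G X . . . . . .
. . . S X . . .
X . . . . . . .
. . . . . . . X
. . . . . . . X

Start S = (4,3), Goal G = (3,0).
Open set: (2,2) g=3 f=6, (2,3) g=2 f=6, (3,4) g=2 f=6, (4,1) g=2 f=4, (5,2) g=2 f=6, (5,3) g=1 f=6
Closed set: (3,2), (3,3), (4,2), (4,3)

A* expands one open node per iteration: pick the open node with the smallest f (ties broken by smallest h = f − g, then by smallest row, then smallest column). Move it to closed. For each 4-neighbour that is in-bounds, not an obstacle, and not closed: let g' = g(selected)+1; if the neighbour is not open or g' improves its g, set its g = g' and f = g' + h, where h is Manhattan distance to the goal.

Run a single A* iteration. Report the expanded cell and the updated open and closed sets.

step 1: expand (4,1) (f=4, h=2) → closed; open now [(2,2) g=3 f=6, (2,3) g=2 f=6, (3,4) g=2 f=6, (4,0) g=3 f=4, (5,1) g=3 f=6, (5,2) g=2 f=6, (5,3) g=1 f=6]

expanded=(4,1); open=[(2,2) g=3 f=6, (2,3) g=2 f=6, (3,4) g=2 f=6, (4,0) g=3 f=4, (5,1) g=3 f=6, (5,2) g=2 f=6, (5,3) g=1 f=6]; closed=[(3,2), (3,3), (4,1), (4,2), (4,3)]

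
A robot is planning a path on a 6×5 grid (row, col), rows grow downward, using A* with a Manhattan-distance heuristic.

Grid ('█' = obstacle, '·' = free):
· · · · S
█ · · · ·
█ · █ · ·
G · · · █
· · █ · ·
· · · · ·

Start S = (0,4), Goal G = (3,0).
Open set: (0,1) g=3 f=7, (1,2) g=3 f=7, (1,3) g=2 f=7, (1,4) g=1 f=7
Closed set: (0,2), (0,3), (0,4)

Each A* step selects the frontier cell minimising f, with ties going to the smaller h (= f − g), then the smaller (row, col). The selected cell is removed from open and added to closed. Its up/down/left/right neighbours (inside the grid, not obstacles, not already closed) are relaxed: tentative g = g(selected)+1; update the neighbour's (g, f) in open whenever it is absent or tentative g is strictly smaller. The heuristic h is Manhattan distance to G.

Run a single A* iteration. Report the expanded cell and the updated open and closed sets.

expanded=(0,1); open=[(0,0) g=4 f=7, (1,1) g=4 f=7, (1,2) g=3 f=7, (1,3) g=2 f=7, (1,4) g=1 f=7]; closed=[(0,1), (0,2), (0,3), (0,4)]

step 1: expand (0,1) (f=7, h=4) → closed; open now [(0,0) g=4 f=7, (1,1) g=4 f=7, (1,2) g=3 f=7, (1,3) g=2 f=7, (1,4) g=1 f=7]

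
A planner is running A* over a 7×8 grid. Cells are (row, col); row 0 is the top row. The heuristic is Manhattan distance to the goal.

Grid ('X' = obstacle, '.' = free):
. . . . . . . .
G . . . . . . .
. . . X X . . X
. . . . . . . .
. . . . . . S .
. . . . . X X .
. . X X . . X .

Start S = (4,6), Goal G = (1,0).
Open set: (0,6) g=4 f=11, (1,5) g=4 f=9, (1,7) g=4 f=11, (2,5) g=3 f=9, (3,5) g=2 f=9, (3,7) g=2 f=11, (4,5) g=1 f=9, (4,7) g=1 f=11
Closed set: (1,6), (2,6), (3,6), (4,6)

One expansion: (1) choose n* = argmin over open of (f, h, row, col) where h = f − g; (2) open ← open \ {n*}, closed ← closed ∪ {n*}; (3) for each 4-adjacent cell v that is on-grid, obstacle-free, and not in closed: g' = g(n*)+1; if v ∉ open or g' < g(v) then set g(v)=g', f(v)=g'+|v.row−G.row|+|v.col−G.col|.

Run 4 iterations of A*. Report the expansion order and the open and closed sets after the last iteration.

order=[(1,5) → (1,4) → (1,3) → (1,2)]; open=[(0,2) g=8 f=11, (0,3) g=7 f=11, (0,4) g=6 f=11, (0,5) g=5 f=11, (0,6) g=4 f=11, (1,1) g=8 f=9, (1,7) g=4 f=11, (2,2) g=8 f=11, (2,5) g=3 f=9, (3,5) g=2 f=9, (3,7) g=2 f=11, (4,5) g=1 f=9, (4,7) g=1 f=11]; closed=[(1,2), (1,3), (1,4), (1,5), (1,6), (2,6), (3,6), (4,6)]

step 1: expand (1,5) (f=9, h=5) → closed; open now [(0,5) g=5 f=11, (0,6) g=4 f=11, (1,4) g=5 f=9, (1,7) g=4 f=11, (2,5) g=3 f=9, (3,5) g=2 f=9, (3,7) g=2 f=11, (4,5) g=1 f=9, (4,7) g=1 f=11]
step 2: expand (1,4) (f=9, h=4) → closed; open now [(0,4) g=6 f=11, (0,5) g=5 f=11, (0,6) g=4 f=11, (1,3) g=6 f=9, (1,7) g=4 f=11, (2,5) g=3 f=9, (3,5) g=2 f=9, (3,7) g=2 f=11, (4,5) g=1 f=9, (4,7) g=1 f=11]
step 3: expand (1,3) (f=9, h=3) → closed; open now [(0,3) g=7 f=11, (0,4) g=6 f=11, (0,5) g=5 f=11, (0,6) g=4 f=11, (1,2) g=7 f=9, (1,7) g=4 f=11, (2,5) g=3 f=9, (3,5) g=2 f=9, (3,7) g=2 f=11, (4,5) g=1 f=9, (4,7) g=1 f=11]
step 4: expand (1,2) (f=9, h=2) → closed; open now [(0,2) g=8 f=11, (0,3) g=7 f=11, (0,4) g=6 f=11, (0,5) g=5 f=11, (0,6) g=4 f=11, (1,1) g=8 f=9, (1,7) g=4 f=11, (2,2) g=8 f=11, (2,5) g=3 f=9, (3,5) g=2 f=9, (3,7) g=2 f=11, (4,5) g=1 f=9, (4,7) g=1 f=11]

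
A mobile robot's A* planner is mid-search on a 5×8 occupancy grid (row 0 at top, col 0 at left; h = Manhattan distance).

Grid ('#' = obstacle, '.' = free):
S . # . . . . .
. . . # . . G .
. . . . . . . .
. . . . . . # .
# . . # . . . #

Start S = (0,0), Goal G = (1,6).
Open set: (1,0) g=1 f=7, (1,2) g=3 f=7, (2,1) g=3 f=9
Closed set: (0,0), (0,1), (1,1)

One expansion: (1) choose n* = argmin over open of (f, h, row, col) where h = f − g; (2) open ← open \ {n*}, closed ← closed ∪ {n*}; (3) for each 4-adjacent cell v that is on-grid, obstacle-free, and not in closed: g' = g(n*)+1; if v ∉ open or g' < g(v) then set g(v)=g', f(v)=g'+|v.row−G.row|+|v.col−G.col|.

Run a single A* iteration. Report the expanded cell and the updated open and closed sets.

step 1: expand (1,2) (f=7, h=4) → closed; open now [(1,0) g=1 f=7, (2,1) g=3 f=9, (2,2) g=4 f=9]

expanded=(1,2); open=[(1,0) g=1 f=7, (2,1) g=3 f=9, (2,2) g=4 f=9]; closed=[(0,0), (0,1), (1,1), (1,2)]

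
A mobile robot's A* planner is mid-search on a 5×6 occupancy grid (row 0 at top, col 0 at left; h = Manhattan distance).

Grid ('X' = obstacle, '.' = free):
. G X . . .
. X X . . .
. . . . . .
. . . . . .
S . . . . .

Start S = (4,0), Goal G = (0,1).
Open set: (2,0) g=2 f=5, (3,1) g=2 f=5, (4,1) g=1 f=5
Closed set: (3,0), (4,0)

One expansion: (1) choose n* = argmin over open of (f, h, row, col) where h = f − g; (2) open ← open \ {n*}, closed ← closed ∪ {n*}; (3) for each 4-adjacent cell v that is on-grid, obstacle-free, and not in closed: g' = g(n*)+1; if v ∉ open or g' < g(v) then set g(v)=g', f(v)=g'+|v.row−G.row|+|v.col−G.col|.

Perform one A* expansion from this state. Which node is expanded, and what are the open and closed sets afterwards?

step 1: expand (2,0) (f=5, h=3) → closed; open now [(1,0) g=3 f=5, (2,1) g=3 f=5, (3,1) g=2 f=5, (4,1) g=1 f=5]

expanded=(2,0); open=[(1,0) g=3 f=5, (2,1) g=3 f=5, (3,1) g=2 f=5, (4,1) g=1 f=5]; closed=[(2,0), (3,0), (4,0)]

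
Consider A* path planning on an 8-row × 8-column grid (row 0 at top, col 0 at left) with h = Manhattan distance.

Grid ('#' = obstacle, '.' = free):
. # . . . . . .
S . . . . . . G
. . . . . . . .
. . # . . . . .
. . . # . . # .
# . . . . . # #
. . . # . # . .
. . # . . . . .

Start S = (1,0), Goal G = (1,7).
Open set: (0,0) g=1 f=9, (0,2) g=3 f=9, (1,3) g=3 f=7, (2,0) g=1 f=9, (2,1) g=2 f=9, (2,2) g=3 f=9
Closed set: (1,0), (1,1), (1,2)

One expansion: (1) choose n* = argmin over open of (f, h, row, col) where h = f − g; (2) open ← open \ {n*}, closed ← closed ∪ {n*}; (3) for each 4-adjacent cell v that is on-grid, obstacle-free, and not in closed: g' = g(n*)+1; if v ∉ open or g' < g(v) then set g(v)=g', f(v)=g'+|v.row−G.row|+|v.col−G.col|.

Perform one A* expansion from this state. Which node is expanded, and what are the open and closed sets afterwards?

expanded=(1,3); open=[(0,0) g=1 f=9, (0,2) g=3 f=9, (0,3) g=4 f=9, (1,4) g=4 f=7, (2,0) g=1 f=9, (2,1) g=2 f=9, (2,2) g=3 f=9, (2,3) g=4 f=9]; closed=[(1,0), (1,1), (1,2), (1,3)]

step 1: expand (1,3) (f=7, h=4) → closed; open now [(0,0) g=1 f=9, (0,2) g=3 f=9, (0,3) g=4 f=9, (1,4) g=4 f=7, (2,0) g=1 f=9, (2,1) g=2 f=9, (2,2) g=3 f=9, (2,3) g=4 f=9]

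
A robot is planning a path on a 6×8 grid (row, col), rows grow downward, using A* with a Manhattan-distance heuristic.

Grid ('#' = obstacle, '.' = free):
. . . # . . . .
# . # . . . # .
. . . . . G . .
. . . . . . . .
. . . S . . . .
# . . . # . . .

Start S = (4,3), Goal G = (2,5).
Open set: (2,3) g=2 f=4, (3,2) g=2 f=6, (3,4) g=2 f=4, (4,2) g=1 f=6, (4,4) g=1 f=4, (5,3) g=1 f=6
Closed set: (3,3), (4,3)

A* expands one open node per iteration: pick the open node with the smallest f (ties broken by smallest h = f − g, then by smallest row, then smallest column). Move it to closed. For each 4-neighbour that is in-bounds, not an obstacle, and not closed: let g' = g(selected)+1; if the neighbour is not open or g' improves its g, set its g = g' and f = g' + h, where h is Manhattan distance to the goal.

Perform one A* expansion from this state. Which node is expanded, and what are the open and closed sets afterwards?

expanded=(2,3); open=[(1,3) g=3 f=6, (2,2) g=3 f=6, (2,4) g=3 f=4, (3,2) g=2 f=6, (3,4) g=2 f=4, (4,2) g=1 f=6, (4,4) g=1 f=4, (5,3) g=1 f=6]; closed=[(2,3), (3,3), (4,3)]

step 1: expand (2,3) (f=4, h=2) → closed; open now [(1,3) g=3 f=6, (2,2) g=3 f=6, (2,4) g=3 f=4, (3,2) g=2 f=6, (3,4) g=2 f=4, (4,2) g=1 f=6, (4,4) g=1 f=4, (5,3) g=1 f=6]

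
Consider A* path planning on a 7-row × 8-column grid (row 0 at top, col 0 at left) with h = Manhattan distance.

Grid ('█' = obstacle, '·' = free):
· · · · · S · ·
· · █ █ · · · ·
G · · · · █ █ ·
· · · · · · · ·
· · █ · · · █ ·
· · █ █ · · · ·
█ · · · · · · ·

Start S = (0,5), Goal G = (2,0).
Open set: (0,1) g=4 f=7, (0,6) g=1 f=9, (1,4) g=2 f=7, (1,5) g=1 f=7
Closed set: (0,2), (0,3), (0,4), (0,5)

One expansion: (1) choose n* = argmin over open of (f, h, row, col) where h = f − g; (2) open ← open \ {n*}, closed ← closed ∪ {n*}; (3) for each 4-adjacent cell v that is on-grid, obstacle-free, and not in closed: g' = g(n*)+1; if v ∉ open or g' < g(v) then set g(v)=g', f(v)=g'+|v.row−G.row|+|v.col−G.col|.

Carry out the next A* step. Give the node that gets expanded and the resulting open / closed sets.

expanded=(0,1); open=[(0,0) g=5 f=7, (0,6) g=1 f=9, (1,1) g=5 f=7, (1,4) g=2 f=7, (1,5) g=1 f=7]; closed=[(0,1), (0,2), (0,3), (0,4), (0,5)]

step 1: expand (0,1) (f=7, h=3) → closed; open now [(0,0) g=5 f=7, (0,6) g=1 f=9, (1,1) g=5 f=7, (1,4) g=2 f=7, (1,5) g=1 f=7]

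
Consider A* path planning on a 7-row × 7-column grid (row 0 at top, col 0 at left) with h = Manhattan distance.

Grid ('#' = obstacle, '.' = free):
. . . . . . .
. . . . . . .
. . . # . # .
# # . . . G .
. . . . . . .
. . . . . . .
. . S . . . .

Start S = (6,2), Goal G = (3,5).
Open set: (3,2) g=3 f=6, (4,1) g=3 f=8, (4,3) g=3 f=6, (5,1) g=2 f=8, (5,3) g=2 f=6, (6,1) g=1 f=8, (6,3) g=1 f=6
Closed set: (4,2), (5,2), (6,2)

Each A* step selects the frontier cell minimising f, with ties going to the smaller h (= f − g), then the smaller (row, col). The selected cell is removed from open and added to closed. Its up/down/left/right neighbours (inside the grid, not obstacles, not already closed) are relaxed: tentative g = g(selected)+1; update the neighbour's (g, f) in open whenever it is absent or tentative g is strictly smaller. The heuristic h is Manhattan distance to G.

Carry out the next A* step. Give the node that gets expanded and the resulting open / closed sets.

expanded=(3,2); open=[(2,2) g=4 f=8, (3,3) g=4 f=6, (4,1) g=3 f=8, (4,3) g=3 f=6, (5,1) g=2 f=8, (5,3) g=2 f=6, (6,1) g=1 f=8, (6,3) g=1 f=6]; closed=[(3,2), (4,2), (5,2), (6,2)]

step 1: expand (3,2) (f=6, h=3) → closed; open now [(2,2) g=4 f=8, (3,3) g=4 f=6, (4,1) g=3 f=8, (4,3) g=3 f=6, (5,1) g=2 f=8, (5,3) g=2 f=6, (6,1) g=1 f=8, (6,3) g=1 f=6]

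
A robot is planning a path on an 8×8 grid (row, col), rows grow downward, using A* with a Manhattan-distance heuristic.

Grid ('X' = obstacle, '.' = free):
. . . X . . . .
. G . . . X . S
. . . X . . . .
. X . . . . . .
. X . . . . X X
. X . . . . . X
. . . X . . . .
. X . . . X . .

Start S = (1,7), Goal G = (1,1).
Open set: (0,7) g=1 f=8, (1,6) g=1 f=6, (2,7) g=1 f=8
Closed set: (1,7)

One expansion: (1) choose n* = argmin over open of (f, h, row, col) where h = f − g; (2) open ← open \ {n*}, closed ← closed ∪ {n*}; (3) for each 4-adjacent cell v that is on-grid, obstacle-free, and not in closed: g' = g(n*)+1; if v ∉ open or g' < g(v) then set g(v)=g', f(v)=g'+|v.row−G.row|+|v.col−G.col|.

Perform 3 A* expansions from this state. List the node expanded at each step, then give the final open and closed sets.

order=[(1,6) → (0,6) → (0,5)]; open=[(0,4) g=4 f=8, (0,7) g=1 f=8, (2,6) g=2 f=8, (2,7) g=1 f=8]; closed=[(0,5), (0,6), (1,6), (1,7)]

step 1: expand (1,6) (f=6, h=5) → closed; open now [(0,6) g=2 f=8, (0,7) g=1 f=8, (2,6) g=2 f=8, (2,7) g=1 f=8]
step 2: expand (0,6) (f=8, h=6) → closed; open now [(0,5) g=3 f=8, (0,7) g=1 f=8, (2,6) g=2 f=8, (2,7) g=1 f=8]
step 3: expand (0,5) (f=8, h=5) → closed; open now [(0,4) g=4 f=8, (0,7) g=1 f=8, (2,6) g=2 f=8, (2,7) g=1 f=8]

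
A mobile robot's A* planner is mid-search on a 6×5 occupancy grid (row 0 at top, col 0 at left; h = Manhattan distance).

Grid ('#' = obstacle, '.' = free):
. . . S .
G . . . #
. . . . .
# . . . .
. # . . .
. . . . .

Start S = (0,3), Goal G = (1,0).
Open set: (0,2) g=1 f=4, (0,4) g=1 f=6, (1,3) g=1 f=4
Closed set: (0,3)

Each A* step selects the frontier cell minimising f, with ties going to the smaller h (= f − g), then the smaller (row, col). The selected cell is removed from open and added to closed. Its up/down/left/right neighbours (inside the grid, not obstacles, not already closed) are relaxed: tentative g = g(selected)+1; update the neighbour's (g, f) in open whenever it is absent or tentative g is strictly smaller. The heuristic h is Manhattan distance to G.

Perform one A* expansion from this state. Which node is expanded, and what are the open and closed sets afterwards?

step 1: expand (0,2) (f=4, h=3) → closed; open now [(0,1) g=2 f=4, (0,4) g=1 f=6, (1,2) g=2 f=4, (1,3) g=1 f=4]

expanded=(0,2); open=[(0,1) g=2 f=4, (0,4) g=1 f=6, (1,2) g=2 f=4, (1,3) g=1 f=4]; closed=[(0,2), (0,3)]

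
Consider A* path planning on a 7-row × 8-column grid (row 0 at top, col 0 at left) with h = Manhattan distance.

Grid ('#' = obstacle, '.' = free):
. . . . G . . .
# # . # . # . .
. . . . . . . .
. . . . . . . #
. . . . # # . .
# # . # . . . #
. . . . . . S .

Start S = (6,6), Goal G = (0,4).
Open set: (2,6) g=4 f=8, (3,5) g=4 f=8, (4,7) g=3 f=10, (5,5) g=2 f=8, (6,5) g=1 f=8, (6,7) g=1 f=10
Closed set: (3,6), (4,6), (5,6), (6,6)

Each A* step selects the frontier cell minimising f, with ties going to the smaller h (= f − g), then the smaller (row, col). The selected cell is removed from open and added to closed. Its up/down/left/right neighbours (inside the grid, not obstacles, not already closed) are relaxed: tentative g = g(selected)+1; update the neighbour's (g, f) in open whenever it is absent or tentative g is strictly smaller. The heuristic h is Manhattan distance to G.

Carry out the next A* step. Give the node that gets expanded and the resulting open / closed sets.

step 1: expand (2,6) (f=8, h=4) → closed; open now [(1,6) g=5 f=8, (2,5) g=5 f=8, (2,7) g=5 f=10, (3,5) g=4 f=8, (4,7) g=3 f=10, (5,5) g=2 f=8, (6,5) g=1 f=8, (6,7) g=1 f=10]

expanded=(2,6); open=[(1,6) g=5 f=8, (2,5) g=5 f=8, (2,7) g=5 f=10, (3,5) g=4 f=8, (4,7) g=3 f=10, (5,5) g=2 f=8, (6,5) g=1 f=8, (6,7) g=1 f=10]; closed=[(2,6), (3,6), (4,6), (5,6), (6,6)]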